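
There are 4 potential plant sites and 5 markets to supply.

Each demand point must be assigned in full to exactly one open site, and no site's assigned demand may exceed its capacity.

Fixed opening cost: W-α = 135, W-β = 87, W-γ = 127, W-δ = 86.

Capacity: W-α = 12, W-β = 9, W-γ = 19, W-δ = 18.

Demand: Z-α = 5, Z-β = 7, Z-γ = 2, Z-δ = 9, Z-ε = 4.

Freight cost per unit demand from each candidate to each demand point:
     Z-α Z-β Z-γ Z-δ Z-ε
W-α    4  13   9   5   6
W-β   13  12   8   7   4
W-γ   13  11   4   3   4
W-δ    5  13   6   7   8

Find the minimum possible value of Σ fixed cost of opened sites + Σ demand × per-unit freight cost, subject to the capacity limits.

380

Open {W-γ, W-δ}; cheapest assignment that respects the capacities:
  W-γ (cap 19, load 15): Z-γ, Z-δ, Z-ε — cost 2×4 + 9×3 + 4×4 = 51
  W-δ (cap 18, load 12): Z-α, Z-β — cost 5×5 + 7×13 = 116
  Shipping 167, fixed 213 → total 380.
  Any other capacity-feasible assignment to {W-γ, W-δ} ships for at least 167.
Compare {W-β, W-δ}: its best feasible assignment gives total 393.
Compare {W-β, W-γ}: its best feasible assignment gives total 407.
Every other set of open sites that can feasibly serve all demand totals ≥ 393 even under its best assignment. Minimum: 380.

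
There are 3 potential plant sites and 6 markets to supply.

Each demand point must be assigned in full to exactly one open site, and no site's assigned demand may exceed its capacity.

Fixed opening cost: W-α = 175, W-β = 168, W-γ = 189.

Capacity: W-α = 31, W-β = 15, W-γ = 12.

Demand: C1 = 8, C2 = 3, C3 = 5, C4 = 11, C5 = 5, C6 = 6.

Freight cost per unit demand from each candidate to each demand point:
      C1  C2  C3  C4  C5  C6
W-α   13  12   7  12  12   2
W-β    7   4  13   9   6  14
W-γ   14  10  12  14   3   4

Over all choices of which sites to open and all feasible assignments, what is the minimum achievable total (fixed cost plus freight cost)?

644

Open {W-α, W-β}; cheapest assignment that respects the capacities:
  W-α (cap 31, load 25): C2, C3, C4, C6 — cost 3×12 + 5×7 + 11×12 + 6×2 = 215
  W-β (cap 15, load 13): C1, C5 — cost 8×7 + 5×6 = 86
  Shipping 301, fixed 343 → total 644.
  Any other capacity-feasible assignment to {W-α, W-β} ships for at least 301.
Compare {W-α, W-γ}: its best feasible assignment gives total 692.
Compare {W-α, W-β, W-γ}: its best feasible assignment gives total 794.
Every other set of open sites that can feasibly serve all demand totals ≥ 692 even under its best assignment. Minimum: 644.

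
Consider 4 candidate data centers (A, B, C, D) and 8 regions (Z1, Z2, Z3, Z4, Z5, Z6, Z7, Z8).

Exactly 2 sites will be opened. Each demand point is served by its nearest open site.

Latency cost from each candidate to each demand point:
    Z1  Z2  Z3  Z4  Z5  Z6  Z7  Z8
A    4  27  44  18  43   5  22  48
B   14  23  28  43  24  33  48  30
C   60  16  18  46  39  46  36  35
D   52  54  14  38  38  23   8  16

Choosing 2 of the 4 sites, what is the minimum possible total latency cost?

130

Open {A, D}.
  Z1→A 4, Z2→A 27, Z3→D 14, Z4→A 18, Z5→D 38, Z6→A 5, Z7→D 8, Z8→D 16  ⇒ total 130.
Compare {A, B}: total 154.
Compare {A, C}: total 157.
No size-2 selection does better; minimum is 130.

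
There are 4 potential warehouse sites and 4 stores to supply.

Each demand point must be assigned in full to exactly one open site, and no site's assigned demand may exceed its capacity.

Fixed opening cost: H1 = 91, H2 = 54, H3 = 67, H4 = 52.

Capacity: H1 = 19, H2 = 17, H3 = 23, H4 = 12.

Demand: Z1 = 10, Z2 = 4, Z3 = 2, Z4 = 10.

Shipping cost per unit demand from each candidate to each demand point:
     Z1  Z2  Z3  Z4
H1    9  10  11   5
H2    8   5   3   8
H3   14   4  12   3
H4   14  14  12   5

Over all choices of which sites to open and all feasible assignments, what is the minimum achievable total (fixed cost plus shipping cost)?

253

Open {H2, H3}; cheapest assignment that respects the capacities:
  H2 (cap 17, load 12): Z1, Z3 — cost 10×8 + 2×3 = 86
  H3 (cap 23, load 14): Z2, Z4 — cost 4×4 + 10×3 = 46
  Shipping 132, fixed 121 → total 253.
  Any other capacity-feasible assignment to {H2, H3} ships for at least 132.
Compare {H2, H4}: its best feasible assignment gives total 262.
Compare {H1, H2}: its best feasible assignment gives total 301.
Every other set of open sites that can feasibly serve all demand totals ≥ 262 even under its best assignment. Minimum: 253.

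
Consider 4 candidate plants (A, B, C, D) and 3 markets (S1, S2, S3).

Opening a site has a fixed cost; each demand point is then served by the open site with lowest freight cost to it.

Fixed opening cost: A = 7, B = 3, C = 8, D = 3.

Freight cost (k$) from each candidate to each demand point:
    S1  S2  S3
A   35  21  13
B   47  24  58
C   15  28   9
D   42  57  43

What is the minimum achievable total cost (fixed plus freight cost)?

59

Open {B, C}: assign each demand point to its cheapest open site.
  S1→C 15, S2→B 24, S3→C 9
  freight cost 48, fixed 11 → total 59.
Compare {C}: freight cost 52 + fixed 8 = 60.
Compare {A, C}: freight cost 45 + fixed 15 = 60.
Compare {B, C, D}: freight cost 48 + fixed 14 = 62.
All other subsets cost ≥ 60. Minimum total cost: 59.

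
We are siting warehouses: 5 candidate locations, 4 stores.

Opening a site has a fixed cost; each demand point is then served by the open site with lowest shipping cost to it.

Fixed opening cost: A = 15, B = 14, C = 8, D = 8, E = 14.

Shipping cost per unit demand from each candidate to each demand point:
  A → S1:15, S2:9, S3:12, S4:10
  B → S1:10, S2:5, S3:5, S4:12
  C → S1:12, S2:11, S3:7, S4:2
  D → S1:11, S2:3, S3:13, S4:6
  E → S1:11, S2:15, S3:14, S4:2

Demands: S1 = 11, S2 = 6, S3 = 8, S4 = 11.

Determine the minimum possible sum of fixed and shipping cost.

220

Open {B, C, D}: assign each demand point to its cheapest open site.
  S1→B 11×10=110, S2→D 6×3=18, S3→B 8×5=40, S4→C 11×2=22
  shipping cost 190, fixed 30 → total 220.
Compare {B, C}: shipping cost 202 + fixed 22 = 224.
Compare {B, D, E}: shipping cost 190 + fixed 36 = 226.
Compare {B, E}: shipping cost 202 + fixed 28 = 230.
All other subsets cost ≥ 224. Minimum total cost: 220.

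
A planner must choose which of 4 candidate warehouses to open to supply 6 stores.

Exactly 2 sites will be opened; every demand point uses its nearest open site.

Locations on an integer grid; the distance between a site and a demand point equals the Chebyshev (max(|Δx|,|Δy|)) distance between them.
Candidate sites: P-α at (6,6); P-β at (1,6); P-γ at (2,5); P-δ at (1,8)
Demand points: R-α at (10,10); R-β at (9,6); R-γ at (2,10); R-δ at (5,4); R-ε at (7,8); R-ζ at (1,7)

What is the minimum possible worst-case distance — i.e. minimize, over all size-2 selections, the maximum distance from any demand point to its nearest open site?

Open {P-α, P-β}.
  Farthest demand point is R-α at distance 4 (to P-α); all others are ≤ 4.
With {P-α, P-γ} the worst case is 4.
With {P-α, P-δ} the worst case is 4.
No size-2 selection achieves below 4.

4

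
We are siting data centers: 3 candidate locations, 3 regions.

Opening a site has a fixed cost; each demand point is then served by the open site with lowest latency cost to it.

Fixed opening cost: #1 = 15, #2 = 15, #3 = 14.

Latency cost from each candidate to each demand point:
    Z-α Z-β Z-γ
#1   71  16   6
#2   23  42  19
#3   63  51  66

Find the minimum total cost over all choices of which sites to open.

Open {#1, #2}: assign each demand point to its cheapest open site.
  Z-α→#2 23, Z-β→#1 16, Z-γ→#1 6
  latency cost 45, fixed 30 → total 75.
Compare {#1, #2, #3}: latency cost 45 + fixed 44 = 89.
Compare {#2}: latency cost 84 + fixed 15 = 99.
Compare {#1}: latency cost 93 + fixed 15 = 108.
All other subsets cost ≥ 89. Minimum total cost: 75.

75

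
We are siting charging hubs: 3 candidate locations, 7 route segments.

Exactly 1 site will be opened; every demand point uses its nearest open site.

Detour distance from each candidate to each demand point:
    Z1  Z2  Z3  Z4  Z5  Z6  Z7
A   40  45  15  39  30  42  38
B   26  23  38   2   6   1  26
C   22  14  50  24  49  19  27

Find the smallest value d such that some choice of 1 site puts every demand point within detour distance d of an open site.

Open {B}.
  Farthest demand point is Z3 at detour distance 38 (to B); all others are ≤ 38.
With {A} the worst case is 45.
With {C} the worst case is 50.
No size-1 selection achieves below 38.

38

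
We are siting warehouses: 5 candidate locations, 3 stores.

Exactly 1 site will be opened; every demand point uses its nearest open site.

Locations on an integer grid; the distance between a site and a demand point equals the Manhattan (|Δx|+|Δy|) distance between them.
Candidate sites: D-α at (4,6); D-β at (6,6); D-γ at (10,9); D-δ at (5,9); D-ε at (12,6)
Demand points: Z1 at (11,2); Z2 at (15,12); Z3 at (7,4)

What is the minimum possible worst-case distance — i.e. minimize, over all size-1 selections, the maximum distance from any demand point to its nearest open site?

8

Open {D-γ}.
  Farthest demand point is Z1 at distance 8 (to D-γ); all others are ≤ 8.
With {D-ε} the worst case is 9.
With {D-δ} the worst case is 13.
No size-1 selection achieves below 8.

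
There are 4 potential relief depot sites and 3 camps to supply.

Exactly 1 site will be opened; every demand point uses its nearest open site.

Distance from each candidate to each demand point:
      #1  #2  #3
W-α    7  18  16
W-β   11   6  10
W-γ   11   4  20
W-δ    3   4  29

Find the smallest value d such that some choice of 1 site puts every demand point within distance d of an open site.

11

Open {W-β}.
  Farthest demand point is #1 at distance 11 (to W-β); all others are ≤ 11.
With {W-α} the worst case is 18.
With {W-γ} the worst case is 20.
No size-1 selection achieves below 11.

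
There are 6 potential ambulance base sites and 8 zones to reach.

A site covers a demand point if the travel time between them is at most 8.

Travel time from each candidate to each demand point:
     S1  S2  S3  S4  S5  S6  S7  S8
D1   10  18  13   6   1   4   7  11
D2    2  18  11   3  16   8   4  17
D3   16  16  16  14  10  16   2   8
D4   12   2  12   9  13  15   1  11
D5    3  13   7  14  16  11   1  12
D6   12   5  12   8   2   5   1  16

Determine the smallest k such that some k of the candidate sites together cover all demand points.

Coverage sets (demand points within 8 of each site):
  D1: {S4, S5, S6, S7}
  D2: {S1, S4, S6, S7}
  D3: {S7, S8}
  D4: {S2, S7}
  D5: {S1, S3, S7}
  D6: {S2, S4, S5, S6, S7}
No 2 sites suffice: every size-2 union leaves at least one demand point uncovered.
But {D3, D5, D6} covers everything, so the minimum is 3.

3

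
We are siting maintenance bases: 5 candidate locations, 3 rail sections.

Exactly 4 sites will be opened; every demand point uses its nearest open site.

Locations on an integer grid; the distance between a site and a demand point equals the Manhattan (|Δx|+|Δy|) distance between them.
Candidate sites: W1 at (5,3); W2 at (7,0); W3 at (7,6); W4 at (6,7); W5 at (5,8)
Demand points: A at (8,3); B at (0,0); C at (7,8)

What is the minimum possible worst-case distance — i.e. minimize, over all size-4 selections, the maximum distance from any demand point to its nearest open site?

Open {W1, W2, W3, W4}.
  Farthest demand point is B at distance 7 (to W2); all others are ≤ 7.
With {W1, W2, W3, W5} the worst case is 7.
With {W1, W2, W4, W5} the worst case is 7.
No size-4 selection achieves below 7.

7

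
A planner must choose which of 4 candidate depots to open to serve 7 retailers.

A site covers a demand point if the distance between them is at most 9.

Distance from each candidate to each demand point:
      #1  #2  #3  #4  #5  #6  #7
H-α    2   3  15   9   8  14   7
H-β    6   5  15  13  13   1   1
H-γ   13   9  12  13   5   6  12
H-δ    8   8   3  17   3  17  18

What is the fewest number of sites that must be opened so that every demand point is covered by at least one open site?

Coverage sets (demand points within 9 of each site):
  H-α: {#1, #2, #4, #5, #7}
  H-β: {#1, #2, #6, #7}
  H-γ: {#2, #5, #6}
  H-δ: {#1, #2, #3, #5}
No 2 sites suffice: every size-2 union leaves at least one demand point uncovered.
But {H-α, H-β, H-δ} covers everything, so the minimum is 3.

3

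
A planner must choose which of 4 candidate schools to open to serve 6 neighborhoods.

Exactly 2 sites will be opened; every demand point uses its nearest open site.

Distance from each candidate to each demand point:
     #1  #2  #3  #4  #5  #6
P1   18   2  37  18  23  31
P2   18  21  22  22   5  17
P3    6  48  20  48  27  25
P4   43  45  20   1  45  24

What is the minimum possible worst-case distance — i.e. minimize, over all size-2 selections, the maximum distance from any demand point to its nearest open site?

Open {P2, P4}.
  Farthest demand point is #2 at distance 21 (to P2); all others are ≤ 21.
With {P1, P2} the worst case is 22.
With {P2, P3} the worst case is 22.
No size-2 selection achieves below 21.

21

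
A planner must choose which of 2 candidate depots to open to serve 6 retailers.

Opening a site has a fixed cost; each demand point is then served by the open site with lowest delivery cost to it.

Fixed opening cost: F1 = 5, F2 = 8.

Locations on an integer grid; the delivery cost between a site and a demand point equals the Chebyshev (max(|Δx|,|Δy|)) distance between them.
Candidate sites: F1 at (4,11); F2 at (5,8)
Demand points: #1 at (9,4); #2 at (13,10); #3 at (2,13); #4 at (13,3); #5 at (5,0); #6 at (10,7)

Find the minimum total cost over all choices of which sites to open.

46

Open {F2}: assign each demand point to its cheapest open site.
  #1→F2 4, #2→F2 8, #3→F2 5, #4→F2 8, #5→F2 8, #6→F2 5
  delivery cost 38, fixed 8 → total 46.
Compare {F1, F2}: delivery cost 35 + fixed 13 = 48.
Compare {F1}: delivery cost 44 + fixed 5 = 49.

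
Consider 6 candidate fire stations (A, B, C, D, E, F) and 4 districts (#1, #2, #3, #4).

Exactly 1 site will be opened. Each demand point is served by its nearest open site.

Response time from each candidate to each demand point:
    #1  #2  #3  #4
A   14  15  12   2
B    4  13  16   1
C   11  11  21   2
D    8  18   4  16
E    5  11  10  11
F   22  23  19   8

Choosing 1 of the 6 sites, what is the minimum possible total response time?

Open {B}.
  #1→B 4, #2→B 13, #3→B 16, #4→B 1  ⇒ total 34.
Compare {E}: total 37.
Compare {A}: total 43.
No size-1 selection does better; minimum is 34.

34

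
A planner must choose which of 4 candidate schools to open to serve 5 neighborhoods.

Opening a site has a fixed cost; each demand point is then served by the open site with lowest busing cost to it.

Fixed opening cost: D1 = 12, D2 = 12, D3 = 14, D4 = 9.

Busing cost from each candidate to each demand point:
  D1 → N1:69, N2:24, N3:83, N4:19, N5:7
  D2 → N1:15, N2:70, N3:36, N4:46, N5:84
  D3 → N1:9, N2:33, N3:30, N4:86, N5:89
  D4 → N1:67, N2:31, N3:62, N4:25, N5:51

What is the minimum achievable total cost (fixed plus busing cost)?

115

Open {D1, D3}: assign each demand point to its cheapest open site.
  N1→D3 9, N2→D1 24, N3→D3 30, N4→D1 19, N5→D1 7
  busing cost 89, fixed 26 → total 115.
Compare {D1, D3, D4}: busing cost 89 + fixed 35 = 124.
Compare {D1, D2}: busing cost 101 + fixed 24 = 125.
Compare {D1, D2, D3}: busing cost 89 + fixed 38 = 127.
All other subsets cost ≥ 124. Minimum total cost: 115.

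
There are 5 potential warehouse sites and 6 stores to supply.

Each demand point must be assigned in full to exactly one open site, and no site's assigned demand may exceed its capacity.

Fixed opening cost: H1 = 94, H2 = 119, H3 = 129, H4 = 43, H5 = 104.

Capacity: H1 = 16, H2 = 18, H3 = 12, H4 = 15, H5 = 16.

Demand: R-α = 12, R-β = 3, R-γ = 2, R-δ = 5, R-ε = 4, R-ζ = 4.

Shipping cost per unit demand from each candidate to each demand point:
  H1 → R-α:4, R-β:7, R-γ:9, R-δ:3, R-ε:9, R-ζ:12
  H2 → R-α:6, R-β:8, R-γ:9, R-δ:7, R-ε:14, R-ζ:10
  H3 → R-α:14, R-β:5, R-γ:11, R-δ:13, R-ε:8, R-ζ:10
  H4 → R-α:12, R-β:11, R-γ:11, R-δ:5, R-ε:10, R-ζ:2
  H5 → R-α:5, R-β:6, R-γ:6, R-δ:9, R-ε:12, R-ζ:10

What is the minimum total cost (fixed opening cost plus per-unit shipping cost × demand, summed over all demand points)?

301

Open {H1, H4}; cheapest assignment that respects the capacities:
  H1 (cap 16, load 15): R-α, R-β — cost 12×4 + 3×7 = 69
  H4 (cap 15, load 15): R-γ, R-δ, R-ε, R-ζ — cost 2×11 + 5×5 + 4×10 + 4×2 = 95
  Shipping 164, fixed 137 → total 301.
  Any other capacity-feasible assignment to {H1, H4} ships for at least 164.
Compare {H4, H5}: its best feasible assignment gives total 320.
Compare {H2, H4}: its best feasible assignment gives total 349.
Every other set of open sites that can feasibly serve all demand totals ≥ 320 even under its best assignment. Minimum: 301.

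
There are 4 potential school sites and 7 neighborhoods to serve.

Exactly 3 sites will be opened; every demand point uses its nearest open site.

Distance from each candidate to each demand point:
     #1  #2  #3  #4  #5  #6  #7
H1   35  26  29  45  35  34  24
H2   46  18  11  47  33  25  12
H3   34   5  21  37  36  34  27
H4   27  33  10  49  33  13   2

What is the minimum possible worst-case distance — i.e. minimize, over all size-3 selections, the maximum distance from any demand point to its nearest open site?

37

Open {H1, H2, H3}.
  Farthest demand point is #4 at distance 37 (to H3); all others are ≤ 37.
With {H1, H3, H4} the worst case is 37.
With {H2, H3, H4} the worst case is 37.
No size-3 selection achieves below 37.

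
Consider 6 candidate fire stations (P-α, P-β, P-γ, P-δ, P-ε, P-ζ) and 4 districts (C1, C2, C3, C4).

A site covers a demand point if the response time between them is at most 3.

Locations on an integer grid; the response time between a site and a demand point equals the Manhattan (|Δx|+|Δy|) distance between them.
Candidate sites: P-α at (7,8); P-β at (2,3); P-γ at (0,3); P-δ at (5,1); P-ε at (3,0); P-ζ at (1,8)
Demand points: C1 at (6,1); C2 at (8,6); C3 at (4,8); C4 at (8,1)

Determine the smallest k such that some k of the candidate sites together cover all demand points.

2

Coverage sets (demand points within 3 of each site):
  P-α: {C2, C3}
  P-β: {}
  P-γ: {}
  P-δ: {C1, C4}
  P-ε: {}
  P-ζ: {C3}
No single site covers all 4 demand points.
But {P-α, P-δ} covers everything, so the minimum is 2.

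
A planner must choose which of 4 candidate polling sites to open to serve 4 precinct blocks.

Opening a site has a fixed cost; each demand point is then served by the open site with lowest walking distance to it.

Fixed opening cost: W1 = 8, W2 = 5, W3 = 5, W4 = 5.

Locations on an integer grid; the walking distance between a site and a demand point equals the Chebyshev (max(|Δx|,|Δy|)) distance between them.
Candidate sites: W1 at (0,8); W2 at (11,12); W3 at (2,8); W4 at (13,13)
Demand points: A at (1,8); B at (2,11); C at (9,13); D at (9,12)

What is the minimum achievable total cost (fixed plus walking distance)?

Open {W2, W3}: assign each demand point to its cheapest open site.
  A→W3 1, B→W3 3, C→W2 2, D→W2 2
  walking distance 8, fixed 10 → total 18.
Compare {W1, W2}: walking distance 8 + fixed 13 = 21.
Compare {W3, W4}: walking distance 12 + fixed 10 = 22.
Compare {W3}: walking distance 18 + fixed 5 = 23.
All other subsets cost ≥ 21. Minimum total cost: 18.

18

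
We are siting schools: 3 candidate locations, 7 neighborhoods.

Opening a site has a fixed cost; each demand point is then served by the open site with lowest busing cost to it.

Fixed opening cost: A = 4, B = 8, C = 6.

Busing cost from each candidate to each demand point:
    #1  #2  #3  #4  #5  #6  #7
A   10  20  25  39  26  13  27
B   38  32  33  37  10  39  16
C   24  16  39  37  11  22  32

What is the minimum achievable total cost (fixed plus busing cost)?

Open {A, B}: assign each demand point to its cheapest open site.
  #1→A 10, #2→A 20, #3→A 25, #4→B 37, #5→B 10, #6→A 13, #7→B 16
  busing cost 131, fixed 12 → total 143.
Compare {A, B, C}: busing cost 127 + fixed 18 = 145.
Compare {A, C}: busing cost 139 + fixed 10 = 149.
Compare {A}: busing cost 160 + fixed 4 = 164.
All other subsets cost ≥ 145. Minimum total cost: 143.

143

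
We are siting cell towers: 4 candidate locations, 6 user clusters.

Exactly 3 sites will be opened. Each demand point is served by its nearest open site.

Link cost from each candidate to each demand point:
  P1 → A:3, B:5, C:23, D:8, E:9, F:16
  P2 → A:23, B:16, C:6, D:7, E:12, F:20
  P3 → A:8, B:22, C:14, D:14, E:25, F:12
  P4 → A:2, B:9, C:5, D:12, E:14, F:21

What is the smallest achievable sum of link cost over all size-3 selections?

Open {P1, P3, P4}.
  A→P4 2, B→P1 5, C→P4 5, D→P1 8, E→P1 9, F→P3 12  ⇒ total 41.
Compare {P1, P2, P3}: total 42.
Compare {P1, P2, P4}: total 44.
No size-3 selection does better; minimum is 41.

41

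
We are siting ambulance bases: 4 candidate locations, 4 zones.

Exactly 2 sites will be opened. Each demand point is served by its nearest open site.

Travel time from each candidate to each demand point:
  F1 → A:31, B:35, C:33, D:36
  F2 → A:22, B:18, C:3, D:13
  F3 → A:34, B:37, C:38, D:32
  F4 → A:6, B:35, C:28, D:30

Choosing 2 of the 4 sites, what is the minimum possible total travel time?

Open {F2, F4}.
  A→F4 6, B→F2 18, C→F2 3, D→F2 13  ⇒ total 40.
Compare {F1, F2}: total 56.
Compare {F2, F3}: total 56.
No size-2 selection does better; minimum is 40.

40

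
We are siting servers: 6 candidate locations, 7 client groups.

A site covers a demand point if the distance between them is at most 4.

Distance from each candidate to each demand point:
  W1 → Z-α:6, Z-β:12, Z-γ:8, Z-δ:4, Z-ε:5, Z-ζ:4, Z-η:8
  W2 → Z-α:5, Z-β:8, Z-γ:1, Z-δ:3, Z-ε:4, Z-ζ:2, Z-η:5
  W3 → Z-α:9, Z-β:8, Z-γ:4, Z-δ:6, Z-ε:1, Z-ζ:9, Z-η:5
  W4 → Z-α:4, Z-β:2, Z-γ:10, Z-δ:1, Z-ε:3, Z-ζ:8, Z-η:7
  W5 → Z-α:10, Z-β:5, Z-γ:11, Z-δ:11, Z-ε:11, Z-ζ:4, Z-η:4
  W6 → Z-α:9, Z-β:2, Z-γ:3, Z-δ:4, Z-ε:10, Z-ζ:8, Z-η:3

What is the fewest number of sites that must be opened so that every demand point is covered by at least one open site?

Coverage sets (demand points within 4 of each site):
  W1: {Z-δ, Z-ζ}
  W2: {Z-γ, Z-δ, Z-ε, Z-ζ}
  W3: {Z-γ, Z-ε}
  W4: {Z-α, Z-β, Z-δ, Z-ε}
  W5: {Z-ζ, Z-η}
  W6: {Z-β, Z-γ, Z-δ, Z-η}
No 2 sites suffice: every size-2 union leaves at least one demand point uncovered.
But {W1, W4, W6} covers everything, so the minimum is 3.

3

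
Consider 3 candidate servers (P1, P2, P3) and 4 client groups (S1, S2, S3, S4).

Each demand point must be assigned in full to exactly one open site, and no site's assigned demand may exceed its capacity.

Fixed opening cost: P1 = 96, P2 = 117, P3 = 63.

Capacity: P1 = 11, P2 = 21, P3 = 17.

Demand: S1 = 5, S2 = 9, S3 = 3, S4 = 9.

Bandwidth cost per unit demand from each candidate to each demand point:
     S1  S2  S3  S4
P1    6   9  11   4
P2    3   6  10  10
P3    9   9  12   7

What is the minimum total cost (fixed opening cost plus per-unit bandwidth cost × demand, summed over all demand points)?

Open {P2, P3}; cheapest assignment that respects the capacities:
  P2 (cap 21, load 17): S1, S2, S3 — cost 5×3 + 9×6 + 3×10 = 99
  P3 (cap 17, load 9): S4 — cost 9×7 = 63
  Shipping 162, fixed 180 → total 342.
  Any other capacity-feasible assignment to {P2, P3} ships for at least 162.
Compare {P1, P2}: its best feasible assignment gives total 348.
Compare {P1, P3}: its best feasible assignment gives total 357.
Every other set of open sites that can feasibly serve all demand totals ≥ 348 even under its best assignment. Minimum: 342.

342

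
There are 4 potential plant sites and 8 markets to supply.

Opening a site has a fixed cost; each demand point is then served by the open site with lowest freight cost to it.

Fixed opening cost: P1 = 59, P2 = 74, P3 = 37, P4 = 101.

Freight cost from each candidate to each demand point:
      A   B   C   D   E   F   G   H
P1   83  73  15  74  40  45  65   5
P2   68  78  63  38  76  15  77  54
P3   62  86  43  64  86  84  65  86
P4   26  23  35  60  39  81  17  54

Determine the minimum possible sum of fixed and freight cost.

Open {P1, P4}: assign each demand point to its cheapest open site.
  A→P4 26, B→P4 23, C→P1 15, D→P4 60, E→P4 39, F→P1 45, G→P4 17, H→P1 5
  freight cost 230, fixed 160 → total 390.
Compare {P1, P2, P4}: freight cost 178 + fixed 234 = 412.
Compare {P2, P4}: freight cost 247 + fixed 175 = 422.
Compare {P1, P3, P4}: freight cost 230 + fixed 197 = 427.
All other subsets cost ≥ 412. Minimum total cost: 390.

390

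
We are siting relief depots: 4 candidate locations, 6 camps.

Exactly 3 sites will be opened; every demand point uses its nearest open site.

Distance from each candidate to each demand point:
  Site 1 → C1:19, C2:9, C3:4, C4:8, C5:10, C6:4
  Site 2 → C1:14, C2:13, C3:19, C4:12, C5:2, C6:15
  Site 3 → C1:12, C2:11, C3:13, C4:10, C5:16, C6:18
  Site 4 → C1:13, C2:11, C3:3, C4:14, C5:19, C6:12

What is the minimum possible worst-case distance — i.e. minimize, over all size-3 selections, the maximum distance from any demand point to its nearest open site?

12

Open {Site 1, Site 2, Site 3}.
  Farthest demand point is C1 at distance 12 (to Site 3); all others are ≤ 12.
With {Site 1, Site 3, Site 4} the worst case is 12.
With {Site 2, Site 3, Site 4} the worst case is 12.
No size-3 selection achieves below 12.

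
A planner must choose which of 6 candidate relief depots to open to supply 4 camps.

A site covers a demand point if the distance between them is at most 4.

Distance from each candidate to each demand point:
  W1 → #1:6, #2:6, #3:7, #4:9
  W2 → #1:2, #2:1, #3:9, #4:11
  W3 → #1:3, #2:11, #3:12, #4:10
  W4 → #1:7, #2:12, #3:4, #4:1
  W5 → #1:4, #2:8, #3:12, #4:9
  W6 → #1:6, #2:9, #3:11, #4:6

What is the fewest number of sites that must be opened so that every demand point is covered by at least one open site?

Coverage sets (demand points within 4 of each site):
  W1: {}
  W2: {#1, #2}
  W3: {#1}
  W4: {#3, #4}
  W5: {#1}
  W6: {}
No single site covers all 4 demand points.
But {W2, W4} covers everything, so the minimum is 2.

2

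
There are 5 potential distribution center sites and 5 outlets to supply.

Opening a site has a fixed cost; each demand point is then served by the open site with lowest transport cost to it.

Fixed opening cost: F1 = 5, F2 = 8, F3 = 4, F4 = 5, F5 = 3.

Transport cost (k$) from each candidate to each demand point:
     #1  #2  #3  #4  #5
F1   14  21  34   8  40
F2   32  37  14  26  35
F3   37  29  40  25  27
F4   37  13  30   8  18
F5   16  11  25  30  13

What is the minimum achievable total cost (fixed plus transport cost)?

Open {F1, F2, F5}: assign each demand point to its cheapest open site.
  #1→F1 14, #2→F5 11, #3→F2 14, #4→F1 8, #5→F5 13
  transport cost 60, fixed 16 → total 76.
Compare {F2, F4, F5}: transport cost 62 + fixed 16 = 78.
Compare {F1, F5}: transport cost 71 + fixed 8 = 79.
Compare {F1, F2, F3, F5}: transport cost 60 + fixed 20 = 80.
All other subsets cost ≥ 78. Minimum total cost: 76.

76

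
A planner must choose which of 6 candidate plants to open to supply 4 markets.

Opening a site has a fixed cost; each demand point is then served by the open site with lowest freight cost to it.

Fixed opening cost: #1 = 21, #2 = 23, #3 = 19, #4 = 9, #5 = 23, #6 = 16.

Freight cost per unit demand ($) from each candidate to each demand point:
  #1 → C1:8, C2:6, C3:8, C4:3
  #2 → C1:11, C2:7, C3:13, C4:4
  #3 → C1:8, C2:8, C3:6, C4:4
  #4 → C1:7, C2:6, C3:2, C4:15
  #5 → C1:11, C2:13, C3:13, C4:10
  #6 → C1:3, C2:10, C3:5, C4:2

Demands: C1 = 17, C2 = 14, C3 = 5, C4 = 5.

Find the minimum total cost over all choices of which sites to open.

Open {#4, #6}: assign each demand point to its cheapest open site.
  C1→#6 17×3=51, C2→#4 14×6=84, C3→#4 5×2=10, C4→#6 5×2=10
  freight cost 155, fixed 25 → total 180.
Compare {#3, #4, #6}: freight cost 155 + fixed 44 = 199.
Compare {#1, #4, #6}: freight cost 155 + fixed 46 = 201.
Compare {#2, #4, #6}: freight cost 155 + fixed 48 = 203.
All other subsets cost ≥ 199. Minimum total cost: 180.

180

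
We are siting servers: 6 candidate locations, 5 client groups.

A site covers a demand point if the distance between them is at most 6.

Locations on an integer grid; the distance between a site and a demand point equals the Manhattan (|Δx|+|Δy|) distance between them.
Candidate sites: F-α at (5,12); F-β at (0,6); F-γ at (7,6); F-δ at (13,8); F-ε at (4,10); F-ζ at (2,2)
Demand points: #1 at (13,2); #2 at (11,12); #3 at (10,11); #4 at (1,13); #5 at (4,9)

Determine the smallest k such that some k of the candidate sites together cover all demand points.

Coverage sets (demand points within 6 of each site):
  F-α: {#2, #3, #4, #5}
  F-β: {}
  F-γ: {#5}
  F-δ: {#1, #2, #3}
  F-ε: {#4, #5}
  F-ζ: {}
No single site covers all 5 demand points.
But {F-α, F-δ} covers everything, so the minimum is 2.

2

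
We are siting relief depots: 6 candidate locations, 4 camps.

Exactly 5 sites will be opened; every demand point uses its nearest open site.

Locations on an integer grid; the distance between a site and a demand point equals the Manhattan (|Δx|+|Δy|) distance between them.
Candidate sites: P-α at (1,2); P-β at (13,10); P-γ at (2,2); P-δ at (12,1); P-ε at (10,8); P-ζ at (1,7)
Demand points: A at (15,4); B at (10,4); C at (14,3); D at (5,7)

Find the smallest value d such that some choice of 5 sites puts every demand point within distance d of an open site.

Open {P-α, P-β, P-γ, P-δ, P-ε}.
  Farthest demand point is A at distance 6 (to P-δ); all others are ≤ 6.
With {P-α, P-β, P-γ, P-δ, P-ζ} the worst case is 6.
With {P-α, P-β, P-δ, P-ε, P-ζ} the worst case is 6.
No size-5 selection achieves below 6.

6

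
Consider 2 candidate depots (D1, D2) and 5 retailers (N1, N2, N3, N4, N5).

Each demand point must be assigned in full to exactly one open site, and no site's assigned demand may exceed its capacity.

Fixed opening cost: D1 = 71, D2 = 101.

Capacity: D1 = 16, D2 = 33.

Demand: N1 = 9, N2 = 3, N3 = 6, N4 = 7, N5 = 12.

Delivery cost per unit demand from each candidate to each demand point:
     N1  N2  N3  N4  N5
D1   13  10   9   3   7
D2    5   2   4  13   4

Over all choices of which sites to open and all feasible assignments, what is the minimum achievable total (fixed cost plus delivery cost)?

316

Open {D1, D2}; cheapest assignment that respects the capacities:
  D1 (cap 16, load 7): N4 — cost 7×3 = 21
  D2 (cap 33, load 30): N1, N2, N3, N5 — cost 9×5 + 3×2 + 6×4 + 12×4 = 123
  Shipping 144, fixed 172 → total 316.
  Any other capacity-feasible assignment to {D1, D2} ships for at least 144.
Total demand is 37 and no other set of sites has combined capacity ≥ 37, so {D1, D2} is the only feasible choice of open sites. Minimum: 316.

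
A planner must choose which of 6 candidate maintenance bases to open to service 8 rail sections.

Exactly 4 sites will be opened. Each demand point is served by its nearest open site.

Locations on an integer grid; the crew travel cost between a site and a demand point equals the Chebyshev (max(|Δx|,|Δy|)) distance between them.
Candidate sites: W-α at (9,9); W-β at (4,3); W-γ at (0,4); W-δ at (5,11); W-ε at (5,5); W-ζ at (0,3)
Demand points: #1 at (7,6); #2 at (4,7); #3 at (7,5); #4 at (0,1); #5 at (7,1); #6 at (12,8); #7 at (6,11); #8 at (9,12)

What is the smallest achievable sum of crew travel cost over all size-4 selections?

Open {W-α, W-δ, W-ε, W-ζ}.
  #1→W-ε 2, #2→W-ε 2, #3→W-ε 2, #4→W-ζ 2, #5→W-ε 4, #6→W-α 3, #7→W-δ 1, #8→W-α 3  ⇒ total 19.
Compare {W-α, W-β, W-δ, W-ε}: total 20.
Compare {W-α, W-β, W-ε, W-ζ}: total 20.
No size-4 selection does better; minimum is 19.

19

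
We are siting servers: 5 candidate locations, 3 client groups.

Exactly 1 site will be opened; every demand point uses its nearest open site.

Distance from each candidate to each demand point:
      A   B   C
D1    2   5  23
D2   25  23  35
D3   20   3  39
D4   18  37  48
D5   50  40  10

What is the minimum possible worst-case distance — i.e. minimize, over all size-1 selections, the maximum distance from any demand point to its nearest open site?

23

Open {D1}.
  Farthest demand point is C at distance 23 (to D1); all others are ≤ 23.
With {D2} the worst case is 35.
With {D3} the worst case is 39.
No size-1 selection achieves below 23.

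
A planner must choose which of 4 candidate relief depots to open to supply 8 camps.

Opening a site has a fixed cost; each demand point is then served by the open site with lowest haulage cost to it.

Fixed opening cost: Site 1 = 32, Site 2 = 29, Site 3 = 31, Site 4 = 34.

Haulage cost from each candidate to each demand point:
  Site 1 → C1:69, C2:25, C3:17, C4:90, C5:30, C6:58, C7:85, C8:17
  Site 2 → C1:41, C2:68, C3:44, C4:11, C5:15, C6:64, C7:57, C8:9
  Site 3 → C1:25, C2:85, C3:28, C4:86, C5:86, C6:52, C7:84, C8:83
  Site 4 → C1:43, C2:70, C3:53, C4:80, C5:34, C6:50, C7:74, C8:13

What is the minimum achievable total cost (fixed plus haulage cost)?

294

Open {Site 1, Site 2}: assign each demand point to its cheapest open site.
  C1→Site 2 41, C2→Site 1 25, C3→Site 1 17, C4→Site 2 11, C5→Site 2 15, C6→Site 1 58, C7→Site 2 57, C8→Site 2 9
  haulage cost 233, fixed 61 → total 294.
Compare {Site 1, Site 2, Site 3}: haulage cost 211 + fixed 92 = 303.
Compare {Site 1, Site 2, Site 4}: haulage cost 225 + fixed 95 = 320.
Compare {Site 2, Site 3}: haulage cost 265 + fixed 60 = 325.
All other subsets cost ≥ 303. Minimum total cost: 294.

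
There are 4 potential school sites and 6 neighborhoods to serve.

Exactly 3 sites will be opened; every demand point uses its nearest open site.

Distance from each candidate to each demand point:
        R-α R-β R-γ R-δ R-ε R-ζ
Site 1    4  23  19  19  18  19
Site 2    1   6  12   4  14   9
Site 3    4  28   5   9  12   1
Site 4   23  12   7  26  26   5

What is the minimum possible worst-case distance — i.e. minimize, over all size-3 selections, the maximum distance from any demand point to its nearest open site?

12

Open {Site 1, Site 2, Site 3}.
  Farthest demand point is R-ε at distance 12 (to Site 3); all others are ≤ 12.
With {Site 1, Site 3, Site 4} the worst case is 12.
With {Site 2, Site 3, Site 4} the worst case is 12.
No size-3 selection achieves below 12.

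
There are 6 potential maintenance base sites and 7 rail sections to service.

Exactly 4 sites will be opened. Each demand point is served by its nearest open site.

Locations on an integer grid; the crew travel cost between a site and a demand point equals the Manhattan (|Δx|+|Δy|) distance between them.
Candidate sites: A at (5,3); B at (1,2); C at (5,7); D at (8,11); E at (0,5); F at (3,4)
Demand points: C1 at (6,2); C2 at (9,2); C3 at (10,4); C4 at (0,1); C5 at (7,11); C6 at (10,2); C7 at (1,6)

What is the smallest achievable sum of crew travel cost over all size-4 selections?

24

Open {A, B, D, E}.
  C1→A 2, C2→A 5, C3→A 6, C4→B 2, C5→D 1, C6→A 6, C7→E 2  ⇒ total 24.
Compare {A, B, C, D}: total 26.
Compare {A, B, D, F}: total 26.
No size-4 selection does better; minimum is 24.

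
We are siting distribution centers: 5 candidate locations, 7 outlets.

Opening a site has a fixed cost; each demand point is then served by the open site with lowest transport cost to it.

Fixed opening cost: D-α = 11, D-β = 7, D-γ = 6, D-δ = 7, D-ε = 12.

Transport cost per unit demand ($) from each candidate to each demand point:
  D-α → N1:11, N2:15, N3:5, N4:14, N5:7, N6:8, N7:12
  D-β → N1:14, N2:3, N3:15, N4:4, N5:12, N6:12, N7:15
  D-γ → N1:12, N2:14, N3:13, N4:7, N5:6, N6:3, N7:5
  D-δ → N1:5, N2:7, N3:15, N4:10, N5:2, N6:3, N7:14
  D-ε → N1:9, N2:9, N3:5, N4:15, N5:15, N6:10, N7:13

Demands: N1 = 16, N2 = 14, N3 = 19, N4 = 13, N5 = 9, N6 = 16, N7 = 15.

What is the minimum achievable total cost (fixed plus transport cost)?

Open {D-α, D-β, D-γ, D-δ}: assign each demand point to its cheapest open site.
  N1→D-δ 16×5=80, N2→D-β 14×3=42, N3→D-α 19×5=95, N4→D-β 13×4=52, N5→D-δ 9×2=18, N6→D-γ 16×3=48, N7→D-γ 15×5=75
  transport cost 410, fixed 31 → total 441.
Compare {D-β, D-γ, D-δ, D-ε}: transport cost 410 + fixed 32 = 442.
Compare {D-α, D-β, D-γ, D-δ, D-ε}: transport cost 410 + fixed 43 = 453.
Compare {D-α, D-γ, D-δ}: transport cost 505 + fixed 24 = 529.
All other subsets cost ≥ 442. Minimum total cost: 441.

441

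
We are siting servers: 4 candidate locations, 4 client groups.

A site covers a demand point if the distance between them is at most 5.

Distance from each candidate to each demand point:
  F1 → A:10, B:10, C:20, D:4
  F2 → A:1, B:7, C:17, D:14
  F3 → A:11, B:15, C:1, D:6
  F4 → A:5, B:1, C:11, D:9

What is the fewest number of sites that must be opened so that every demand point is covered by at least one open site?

Coverage sets (demand points within 5 of each site):
  F1: {D}
  F2: {A}
  F3: {C}
  F4: {A, B}
No 2 sites suffice: every size-2 union leaves at least one demand point uncovered.
But {F1, F3, F4} covers everything, so the minimum is 3.

3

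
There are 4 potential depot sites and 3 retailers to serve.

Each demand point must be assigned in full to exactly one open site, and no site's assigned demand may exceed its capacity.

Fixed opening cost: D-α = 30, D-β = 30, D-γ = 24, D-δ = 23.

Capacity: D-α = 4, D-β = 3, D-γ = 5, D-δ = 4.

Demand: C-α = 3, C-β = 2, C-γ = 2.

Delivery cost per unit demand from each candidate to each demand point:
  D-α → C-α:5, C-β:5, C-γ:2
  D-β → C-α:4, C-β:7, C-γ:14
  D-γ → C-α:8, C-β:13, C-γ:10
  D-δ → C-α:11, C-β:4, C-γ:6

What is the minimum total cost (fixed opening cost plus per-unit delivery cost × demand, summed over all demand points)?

Open {D-β, D-δ}; cheapest assignment that respects the capacities:
  D-β (cap 3, load 3): C-α — cost 3×4 = 12
  D-δ (cap 4, load 4): C-β, C-γ — cost 2×4 + 2×6 = 20
  Shipping 32, fixed 53 → total 85.
  Any other capacity-feasible assignment to {D-β, D-δ} ships for at least 32.
Compare {D-α, D-β}: its best feasible assignment gives total 86.
Compare {D-α, D-δ}: its best feasible assignment gives total 88.
Every other set of open sites that can feasibly serve all demand totals ≥ 86 even under its best assignment. Minimum: 85.

85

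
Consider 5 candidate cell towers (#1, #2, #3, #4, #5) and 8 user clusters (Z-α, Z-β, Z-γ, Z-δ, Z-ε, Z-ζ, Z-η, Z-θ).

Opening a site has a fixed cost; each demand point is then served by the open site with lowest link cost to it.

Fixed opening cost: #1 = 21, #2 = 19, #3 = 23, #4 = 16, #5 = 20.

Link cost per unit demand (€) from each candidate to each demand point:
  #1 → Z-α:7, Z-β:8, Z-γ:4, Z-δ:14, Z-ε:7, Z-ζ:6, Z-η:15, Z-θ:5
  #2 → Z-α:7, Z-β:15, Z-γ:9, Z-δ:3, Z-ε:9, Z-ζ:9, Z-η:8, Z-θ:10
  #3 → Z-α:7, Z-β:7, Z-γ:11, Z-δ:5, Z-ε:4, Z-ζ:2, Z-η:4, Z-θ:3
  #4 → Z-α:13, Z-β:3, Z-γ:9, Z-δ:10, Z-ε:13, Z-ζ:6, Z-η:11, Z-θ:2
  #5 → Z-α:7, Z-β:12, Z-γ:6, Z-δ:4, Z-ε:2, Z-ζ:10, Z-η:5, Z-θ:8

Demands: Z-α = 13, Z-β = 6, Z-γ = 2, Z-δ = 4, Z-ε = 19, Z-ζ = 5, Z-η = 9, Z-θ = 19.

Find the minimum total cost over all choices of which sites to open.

318

Open {#3, #4, #5}: assign each demand point to its cheapest open site.
  Z-α→#3 13×7=91, Z-β→#4 6×3=18, Z-γ→#5 2×6=12, Z-δ→#5 4×4=16, Z-ε→#5 19×2=38, Z-ζ→#3 5×2=10, Z-η→#3 9×4=36, Z-θ→#4 19×2=38
  link cost 259, fixed 59 → total 318.
Compare {#4, #5}: link cost 288 + fixed 36 = 324.
Compare {#2, #3, #4, #5}: link cost 255 + fixed 78 = 333.
Compare {#1, #3, #4, #5}: link cost 255 + fixed 80 = 335.
All other subsets cost ≥ 324. Minimum total cost: 318.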